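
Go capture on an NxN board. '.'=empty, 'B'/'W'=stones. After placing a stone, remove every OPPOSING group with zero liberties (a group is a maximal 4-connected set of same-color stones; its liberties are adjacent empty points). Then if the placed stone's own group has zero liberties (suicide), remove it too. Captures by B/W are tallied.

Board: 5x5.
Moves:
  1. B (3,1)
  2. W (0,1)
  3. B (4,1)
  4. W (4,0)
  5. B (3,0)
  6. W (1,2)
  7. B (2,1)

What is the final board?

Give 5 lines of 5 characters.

Move 1: B@(3,1) -> caps B=0 W=0
Move 2: W@(0,1) -> caps B=0 W=0
Move 3: B@(4,1) -> caps B=0 W=0
Move 4: W@(4,0) -> caps B=0 W=0
Move 5: B@(3,0) -> caps B=1 W=0
Move 6: W@(1,2) -> caps B=1 W=0
Move 7: B@(2,1) -> caps B=1 W=0

Answer: .W...
..W..
.B...
BB...
.B...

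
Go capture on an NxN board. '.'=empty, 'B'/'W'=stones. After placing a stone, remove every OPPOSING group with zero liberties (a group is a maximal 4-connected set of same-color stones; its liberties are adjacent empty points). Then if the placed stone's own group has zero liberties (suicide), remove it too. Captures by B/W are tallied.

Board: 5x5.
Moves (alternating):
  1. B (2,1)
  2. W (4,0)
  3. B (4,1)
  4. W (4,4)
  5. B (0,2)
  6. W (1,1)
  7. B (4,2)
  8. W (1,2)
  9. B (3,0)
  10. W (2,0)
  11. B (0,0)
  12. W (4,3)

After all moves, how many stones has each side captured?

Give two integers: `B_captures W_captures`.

Answer: 1 0

Derivation:
Move 1: B@(2,1) -> caps B=0 W=0
Move 2: W@(4,0) -> caps B=0 W=0
Move 3: B@(4,1) -> caps B=0 W=0
Move 4: W@(4,4) -> caps B=0 W=0
Move 5: B@(0,2) -> caps B=0 W=0
Move 6: W@(1,1) -> caps B=0 W=0
Move 7: B@(4,2) -> caps B=0 W=0
Move 8: W@(1,2) -> caps B=0 W=0
Move 9: B@(3,0) -> caps B=1 W=0
Move 10: W@(2,0) -> caps B=1 W=0
Move 11: B@(0,0) -> caps B=1 W=0
Move 12: W@(4,3) -> caps B=1 W=0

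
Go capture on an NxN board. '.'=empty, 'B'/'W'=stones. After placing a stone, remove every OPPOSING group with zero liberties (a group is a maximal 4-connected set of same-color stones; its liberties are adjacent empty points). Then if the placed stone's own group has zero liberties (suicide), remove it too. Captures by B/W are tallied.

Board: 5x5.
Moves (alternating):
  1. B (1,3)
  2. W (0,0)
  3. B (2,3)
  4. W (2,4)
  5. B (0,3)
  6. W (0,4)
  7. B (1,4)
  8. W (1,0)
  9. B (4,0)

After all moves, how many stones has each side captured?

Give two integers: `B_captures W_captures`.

Answer: 1 0

Derivation:
Move 1: B@(1,3) -> caps B=0 W=0
Move 2: W@(0,0) -> caps B=0 W=0
Move 3: B@(2,3) -> caps B=0 W=0
Move 4: W@(2,4) -> caps B=0 W=0
Move 5: B@(0,3) -> caps B=0 W=0
Move 6: W@(0,4) -> caps B=0 W=0
Move 7: B@(1,4) -> caps B=1 W=0
Move 8: W@(1,0) -> caps B=1 W=0
Move 9: B@(4,0) -> caps B=1 W=0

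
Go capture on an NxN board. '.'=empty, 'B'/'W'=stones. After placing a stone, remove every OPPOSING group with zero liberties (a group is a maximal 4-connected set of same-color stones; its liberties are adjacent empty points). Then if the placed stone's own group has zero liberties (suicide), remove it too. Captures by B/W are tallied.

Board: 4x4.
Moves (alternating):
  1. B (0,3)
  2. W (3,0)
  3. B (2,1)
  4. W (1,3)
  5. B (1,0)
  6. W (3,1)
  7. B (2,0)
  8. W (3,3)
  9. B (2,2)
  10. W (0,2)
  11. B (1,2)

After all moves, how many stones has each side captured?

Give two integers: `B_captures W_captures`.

Answer: 0 1

Derivation:
Move 1: B@(0,3) -> caps B=0 W=0
Move 2: W@(3,0) -> caps B=0 W=0
Move 3: B@(2,1) -> caps B=0 W=0
Move 4: W@(1,3) -> caps B=0 W=0
Move 5: B@(1,0) -> caps B=0 W=0
Move 6: W@(3,1) -> caps B=0 W=0
Move 7: B@(2,0) -> caps B=0 W=0
Move 8: W@(3,3) -> caps B=0 W=0
Move 9: B@(2,2) -> caps B=0 W=0
Move 10: W@(0,2) -> caps B=0 W=1
Move 11: B@(1,2) -> caps B=0 W=1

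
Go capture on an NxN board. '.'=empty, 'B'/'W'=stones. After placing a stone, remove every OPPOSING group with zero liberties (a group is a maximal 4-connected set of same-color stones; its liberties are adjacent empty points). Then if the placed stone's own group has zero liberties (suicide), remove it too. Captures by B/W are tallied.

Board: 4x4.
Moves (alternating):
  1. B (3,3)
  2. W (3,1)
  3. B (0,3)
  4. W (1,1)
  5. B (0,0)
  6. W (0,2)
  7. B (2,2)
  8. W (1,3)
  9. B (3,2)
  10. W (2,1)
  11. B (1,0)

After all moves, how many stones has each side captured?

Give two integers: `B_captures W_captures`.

Move 1: B@(3,3) -> caps B=0 W=0
Move 2: W@(3,1) -> caps B=0 W=0
Move 3: B@(0,3) -> caps B=0 W=0
Move 4: W@(1,1) -> caps B=0 W=0
Move 5: B@(0,0) -> caps B=0 W=0
Move 6: W@(0,2) -> caps B=0 W=0
Move 7: B@(2,2) -> caps B=0 W=0
Move 8: W@(1,3) -> caps B=0 W=1
Move 9: B@(3,2) -> caps B=0 W=1
Move 10: W@(2,1) -> caps B=0 W=1
Move 11: B@(1,0) -> caps B=0 W=1

Answer: 0 1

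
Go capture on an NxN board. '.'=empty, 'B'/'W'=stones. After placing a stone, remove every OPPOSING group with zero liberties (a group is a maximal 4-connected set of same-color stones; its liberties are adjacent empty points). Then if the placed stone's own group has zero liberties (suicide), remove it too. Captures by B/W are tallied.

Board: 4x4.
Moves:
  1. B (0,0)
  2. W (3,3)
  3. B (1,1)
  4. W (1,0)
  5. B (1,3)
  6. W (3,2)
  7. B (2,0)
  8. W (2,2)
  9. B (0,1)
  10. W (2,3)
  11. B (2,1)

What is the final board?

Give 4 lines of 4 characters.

Move 1: B@(0,0) -> caps B=0 W=0
Move 2: W@(3,3) -> caps B=0 W=0
Move 3: B@(1,1) -> caps B=0 W=0
Move 4: W@(1,0) -> caps B=0 W=0
Move 5: B@(1,3) -> caps B=0 W=0
Move 6: W@(3,2) -> caps B=0 W=0
Move 7: B@(2,0) -> caps B=1 W=0
Move 8: W@(2,2) -> caps B=1 W=0
Move 9: B@(0,1) -> caps B=1 W=0
Move 10: W@(2,3) -> caps B=1 W=0
Move 11: B@(2,1) -> caps B=1 W=0

Answer: BB..
.B.B
BBWW
..WW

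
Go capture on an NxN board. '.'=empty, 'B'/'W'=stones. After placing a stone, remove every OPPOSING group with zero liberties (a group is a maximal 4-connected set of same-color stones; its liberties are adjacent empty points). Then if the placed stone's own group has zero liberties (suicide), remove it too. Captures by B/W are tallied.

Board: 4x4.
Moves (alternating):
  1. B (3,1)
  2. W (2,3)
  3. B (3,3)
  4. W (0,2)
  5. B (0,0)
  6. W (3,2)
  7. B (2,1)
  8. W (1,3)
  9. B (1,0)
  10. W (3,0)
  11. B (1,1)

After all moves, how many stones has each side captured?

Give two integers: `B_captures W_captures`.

Answer: 0 1

Derivation:
Move 1: B@(3,1) -> caps B=0 W=0
Move 2: W@(2,3) -> caps B=0 W=0
Move 3: B@(3,3) -> caps B=0 W=0
Move 4: W@(0,2) -> caps B=0 W=0
Move 5: B@(0,0) -> caps B=0 W=0
Move 6: W@(3,2) -> caps B=0 W=1
Move 7: B@(2,1) -> caps B=0 W=1
Move 8: W@(1,3) -> caps B=0 W=1
Move 9: B@(1,0) -> caps B=0 W=1
Move 10: W@(3,0) -> caps B=0 W=1
Move 11: B@(1,1) -> caps B=0 W=1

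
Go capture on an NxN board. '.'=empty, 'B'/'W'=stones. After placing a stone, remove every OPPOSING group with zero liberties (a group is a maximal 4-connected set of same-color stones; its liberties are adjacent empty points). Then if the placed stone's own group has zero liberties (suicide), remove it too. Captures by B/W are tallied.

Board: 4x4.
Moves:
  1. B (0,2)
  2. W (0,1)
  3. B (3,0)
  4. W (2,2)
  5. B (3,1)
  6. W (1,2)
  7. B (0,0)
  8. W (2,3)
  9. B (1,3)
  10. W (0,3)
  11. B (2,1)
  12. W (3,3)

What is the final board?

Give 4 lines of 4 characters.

Answer: BW.W
..W.
.BWW
BB.W

Derivation:
Move 1: B@(0,2) -> caps B=0 W=0
Move 2: W@(0,1) -> caps B=0 W=0
Move 3: B@(3,0) -> caps B=0 W=0
Move 4: W@(2,2) -> caps B=0 W=0
Move 5: B@(3,1) -> caps B=0 W=0
Move 6: W@(1,2) -> caps B=0 W=0
Move 7: B@(0,0) -> caps B=0 W=0
Move 8: W@(2,3) -> caps B=0 W=0
Move 9: B@(1,3) -> caps B=0 W=0
Move 10: W@(0,3) -> caps B=0 W=2
Move 11: B@(2,1) -> caps B=0 W=2
Move 12: W@(3,3) -> caps B=0 W=2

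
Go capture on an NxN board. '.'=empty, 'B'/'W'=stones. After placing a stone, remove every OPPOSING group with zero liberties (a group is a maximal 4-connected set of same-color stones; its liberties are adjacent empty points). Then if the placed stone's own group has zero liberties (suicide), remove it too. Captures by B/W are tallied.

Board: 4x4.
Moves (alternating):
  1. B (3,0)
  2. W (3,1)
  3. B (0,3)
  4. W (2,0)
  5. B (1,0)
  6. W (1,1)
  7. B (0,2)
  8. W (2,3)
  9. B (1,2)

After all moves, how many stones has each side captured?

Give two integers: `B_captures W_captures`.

Move 1: B@(3,0) -> caps B=0 W=0
Move 2: W@(3,1) -> caps B=0 W=0
Move 3: B@(0,3) -> caps B=0 W=0
Move 4: W@(2,0) -> caps B=0 W=1
Move 5: B@(1,0) -> caps B=0 W=1
Move 6: W@(1,1) -> caps B=0 W=1
Move 7: B@(0,2) -> caps B=0 W=1
Move 8: W@(2,3) -> caps B=0 W=1
Move 9: B@(1,2) -> caps B=0 W=1

Answer: 0 1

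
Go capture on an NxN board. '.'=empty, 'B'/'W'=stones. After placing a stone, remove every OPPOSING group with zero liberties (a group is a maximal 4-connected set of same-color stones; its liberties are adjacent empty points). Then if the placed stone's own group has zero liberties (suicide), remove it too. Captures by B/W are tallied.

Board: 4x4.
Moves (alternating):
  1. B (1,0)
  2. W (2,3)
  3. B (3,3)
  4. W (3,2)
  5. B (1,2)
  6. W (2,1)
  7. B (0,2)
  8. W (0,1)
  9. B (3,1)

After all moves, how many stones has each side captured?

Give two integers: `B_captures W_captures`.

Move 1: B@(1,0) -> caps B=0 W=0
Move 2: W@(2,3) -> caps B=0 W=0
Move 3: B@(3,3) -> caps B=0 W=0
Move 4: W@(3,2) -> caps B=0 W=1
Move 5: B@(1,2) -> caps B=0 W=1
Move 6: W@(2,1) -> caps B=0 W=1
Move 7: B@(0,2) -> caps B=0 W=1
Move 8: W@(0,1) -> caps B=0 W=1
Move 9: B@(3,1) -> caps B=0 W=1

Answer: 0 1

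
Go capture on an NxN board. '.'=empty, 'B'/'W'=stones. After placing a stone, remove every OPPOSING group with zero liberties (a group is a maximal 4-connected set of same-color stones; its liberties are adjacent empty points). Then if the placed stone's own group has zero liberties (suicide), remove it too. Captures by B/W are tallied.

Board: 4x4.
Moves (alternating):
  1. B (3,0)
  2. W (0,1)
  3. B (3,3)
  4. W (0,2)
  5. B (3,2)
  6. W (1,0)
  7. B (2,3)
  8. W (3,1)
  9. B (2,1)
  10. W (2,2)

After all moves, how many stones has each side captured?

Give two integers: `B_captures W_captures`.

Move 1: B@(3,0) -> caps B=0 W=0
Move 2: W@(0,1) -> caps B=0 W=0
Move 3: B@(3,3) -> caps B=0 W=0
Move 4: W@(0,2) -> caps B=0 W=0
Move 5: B@(3,2) -> caps B=0 W=0
Move 6: W@(1,0) -> caps B=0 W=0
Move 7: B@(2,3) -> caps B=0 W=0
Move 8: W@(3,1) -> caps B=0 W=0
Move 9: B@(2,1) -> caps B=1 W=0
Move 10: W@(2,2) -> caps B=1 W=0

Answer: 1 0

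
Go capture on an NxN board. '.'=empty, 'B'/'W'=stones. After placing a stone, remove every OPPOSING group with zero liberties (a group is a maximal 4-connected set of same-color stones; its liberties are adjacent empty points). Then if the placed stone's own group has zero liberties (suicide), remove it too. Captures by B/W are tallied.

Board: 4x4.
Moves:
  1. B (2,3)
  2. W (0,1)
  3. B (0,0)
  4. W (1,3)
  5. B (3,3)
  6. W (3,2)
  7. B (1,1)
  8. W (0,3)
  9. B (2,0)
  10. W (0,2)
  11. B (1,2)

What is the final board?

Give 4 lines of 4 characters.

Move 1: B@(2,3) -> caps B=0 W=0
Move 2: W@(0,1) -> caps B=0 W=0
Move 3: B@(0,0) -> caps B=0 W=0
Move 4: W@(1,3) -> caps B=0 W=0
Move 5: B@(3,3) -> caps B=0 W=0
Move 6: W@(3,2) -> caps B=0 W=0
Move 7: B@(1,1) -> caps B=0 W=0
Move 8: W@(0,3) -> caps B=0 W=0
Move 9: B@(2,0) -> caps B=0 W=0
Move 10: W@(0,2) -> caps B=0 W=0
Move 11: B@(1,2) -> caps B=4 W=0

Answer: B...
.BB.
B..B
..WB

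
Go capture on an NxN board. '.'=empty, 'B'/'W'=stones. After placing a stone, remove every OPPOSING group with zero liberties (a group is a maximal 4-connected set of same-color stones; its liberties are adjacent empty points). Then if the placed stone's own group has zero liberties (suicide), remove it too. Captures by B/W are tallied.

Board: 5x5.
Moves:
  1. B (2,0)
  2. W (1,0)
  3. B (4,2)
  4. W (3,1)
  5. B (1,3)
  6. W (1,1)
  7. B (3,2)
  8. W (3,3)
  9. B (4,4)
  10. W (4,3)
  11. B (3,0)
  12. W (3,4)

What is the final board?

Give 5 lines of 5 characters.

Answer: .....
WW.B.
B....
BWBWW
..BW.

Derivation:
Move 1: B@(2,0) -> caps B=0 W=0
Move 2: W@(1,0) -> caps B=0 W=0
Move 3: B@(4,2) -> caps B=0 W=0
Move 4: W@(3,1) -> caps B=0 W=0
Move 5: B@(1,3) -> caps B=0 W=0
Move 6: W@(1,1) -> caps B=0 W=0
Move 7: B@(3,2) -> caps B=0 W=0
Move 8: W@(3,3) -> caps B=0 W=0
Move 9: B@(4,4) -> caps B=0 W=0
Move 10: W@(4,3) -> caps B=0 W=0
Move 11: B@(3,0) -> caps B=0 W=0
Move 12: W@(3,4) -> caps B=0 W=1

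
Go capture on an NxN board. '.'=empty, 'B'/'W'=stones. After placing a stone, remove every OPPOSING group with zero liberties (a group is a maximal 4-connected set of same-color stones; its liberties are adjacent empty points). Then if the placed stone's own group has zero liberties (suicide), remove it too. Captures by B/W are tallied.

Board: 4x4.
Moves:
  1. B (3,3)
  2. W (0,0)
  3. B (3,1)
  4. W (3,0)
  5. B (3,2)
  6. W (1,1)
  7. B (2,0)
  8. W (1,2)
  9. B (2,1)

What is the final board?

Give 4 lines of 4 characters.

Move 1: B@(3,3) -> caps B=0 W=0
Move 2: W@(0,0) -> caps B=0 W=0
Move 3: B@(3,1) -> caps B=0 W=0
Move 4: W@(3,0) -> caps B=0 W=0
Move 5: B@(3,2) -> caps B=0 W=0
Move 6: W@(1,1) -> caps B=0 W=0
Move 7: B@(2,0) -> caps B=1 W=0
Move 8: W@(1,2) -> caps B=1 W=0
Move 9: B@(2,1) -> caps B=1 W=0

Answer: W...
.WW.
BB..
.BBB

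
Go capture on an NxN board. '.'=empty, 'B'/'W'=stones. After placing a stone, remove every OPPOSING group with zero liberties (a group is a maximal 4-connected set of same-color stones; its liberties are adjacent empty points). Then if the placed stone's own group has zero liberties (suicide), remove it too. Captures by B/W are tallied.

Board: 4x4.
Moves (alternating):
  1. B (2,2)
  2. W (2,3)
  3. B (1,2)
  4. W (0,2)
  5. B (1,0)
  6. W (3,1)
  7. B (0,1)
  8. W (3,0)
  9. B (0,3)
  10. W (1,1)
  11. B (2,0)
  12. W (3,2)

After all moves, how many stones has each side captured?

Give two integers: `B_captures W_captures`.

Answer: 1 0

Derivation:
Move 1: B@(2,2) -> caps B=0 W=0
Move 2: W@(2,3) -> caps B=0 W=0
Move 3: B@(1,2) -> caps B=0 W=0
Move 4: W@(0,2) -> caps B=0 W=0
Move 5: B@(1,0) -> caps B=0 W=0
Move 6: W@(3,1) -> caps B=0 W=0
Move 7: B@(0,1) -> caps B=0 W=0
Move 8: W@(3,0) -> caps B=0 W=0
Move 9: B@(0,3) -> caps B=1 W=0
Move 10: W@(1,1) -> caps B=1 W=0
Move 11: B@(2,0) -> caps B=1 W=0
Move 12: W@(3,2) -> caps B=1 W=0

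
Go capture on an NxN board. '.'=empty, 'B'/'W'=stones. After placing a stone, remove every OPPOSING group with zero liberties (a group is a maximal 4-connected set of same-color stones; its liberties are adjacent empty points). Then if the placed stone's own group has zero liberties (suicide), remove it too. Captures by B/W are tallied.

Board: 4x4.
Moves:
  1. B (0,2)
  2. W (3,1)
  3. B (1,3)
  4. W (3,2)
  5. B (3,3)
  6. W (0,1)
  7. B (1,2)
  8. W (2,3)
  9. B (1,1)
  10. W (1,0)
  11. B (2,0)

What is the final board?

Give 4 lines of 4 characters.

Move 1: B@(0,2) -> caps B=0 W=0
Move 2: W@(3,1) -> caps B=0 W=0
Move 3: B@(1,3) -> caps B=0 W=0
Move 4: W@(3,2) -> caps B=0 W=0
Move 5: B@(3,3) -> caps B=0 W=0
Move 6: W@(0,1) -> caps B=0 W=0
Move 7: B@(1,2) -> caps B=0 W=0
Move 8: W@(2,3) -> caps B=0 W=1
Move 9: B@(1,1) -> caps B=0 W=1
Move 10: W@(1,0) -> caps B=0 W=1
Move 11: B@(2,0) -> caps B=0 W=1

Answer: .WB.
WBBB
B..W
.WW.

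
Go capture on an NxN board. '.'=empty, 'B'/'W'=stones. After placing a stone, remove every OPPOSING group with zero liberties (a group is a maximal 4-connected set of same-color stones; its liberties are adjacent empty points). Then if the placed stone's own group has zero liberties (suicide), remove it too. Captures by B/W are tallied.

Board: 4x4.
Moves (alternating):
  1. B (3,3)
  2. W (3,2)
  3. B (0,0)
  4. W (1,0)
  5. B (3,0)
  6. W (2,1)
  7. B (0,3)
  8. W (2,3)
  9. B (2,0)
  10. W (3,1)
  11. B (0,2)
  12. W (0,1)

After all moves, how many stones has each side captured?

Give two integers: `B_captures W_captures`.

Answer: 0 4

Derivation:
Move 1: B@(3,3) -> caps B=0 W=0
Move 2: W@(3,2) -> caps B=0 W=0
Move 3: B@(0,0) -> caps B=0 W=0
Move 4: W@(1,0) -> caps B=0 W=0
Move 5: B@(3,0) -> caps B=0 W=0
Move 6: W@(2,1) -> caps B=0 W=0
Move 7: B@(0,3) -> caps B=0 W=0
Move 8: W@(2,3) -> caps B=0 W=1
Move 9: B@(2,0) -> caps B=0 W=1
Move 10: W@(3,1) -> caps B=0 W=3
Move 11: B@(0,2) -> caps B=0 W=3
Move 12: W@(0,1) -> caps B=0 W=4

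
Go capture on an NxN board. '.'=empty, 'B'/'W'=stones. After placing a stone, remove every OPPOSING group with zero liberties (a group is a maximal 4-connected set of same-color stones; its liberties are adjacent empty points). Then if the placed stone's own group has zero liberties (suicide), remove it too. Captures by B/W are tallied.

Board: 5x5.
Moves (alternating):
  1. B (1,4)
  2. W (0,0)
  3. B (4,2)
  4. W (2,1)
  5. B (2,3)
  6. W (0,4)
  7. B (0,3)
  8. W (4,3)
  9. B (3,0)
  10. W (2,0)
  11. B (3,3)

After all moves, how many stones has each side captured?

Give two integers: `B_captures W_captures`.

Move 1: B@(1,4) -> caps B=0 W=0
Move 2: W@(0,0) -> caps B=0 W=0
Move 3: B@(4,2) -> caps B=0 W=0
Move 4: W@(2,1) -> caps B=0 W=0
Move 5: B@(2,3) -> caps B=0 W=0
Move 6: W@(0,4) -> caps B=0 W=0
Move 7: B@(0,3) -> caps B=1 W=0
Move 8: W@(4,3) -> caps B=1 W=0
Move 9: B@(3,0) -> caps B=1 W=0
Move 10: W@(2,0) -> caps B=1 W=0
Move 11: B@(3,3) -> caps B=1 W=0

Answer: 1 0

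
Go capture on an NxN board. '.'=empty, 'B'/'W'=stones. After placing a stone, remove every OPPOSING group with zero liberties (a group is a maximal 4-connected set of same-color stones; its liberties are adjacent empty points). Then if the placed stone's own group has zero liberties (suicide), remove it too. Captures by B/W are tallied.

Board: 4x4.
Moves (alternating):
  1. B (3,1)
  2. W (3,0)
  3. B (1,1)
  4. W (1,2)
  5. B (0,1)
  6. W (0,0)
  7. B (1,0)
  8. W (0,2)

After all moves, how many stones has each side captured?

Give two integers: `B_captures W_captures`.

Answer: 1 0

Derivation:
Move 1: B@(3,1) -> caps B=0 W=0
Move 2: W@(3,0) -> caps B=0 W=0
Move 3: B@(1,1) -> caps B=0 W=0
Move 4: W@(1,2) -> caps B=0 W=0
Move 5: B@(0,1) -> caps B=0 W=0
Move 6: W@(0,0) -> caps B=0 W=0
Move 7: B@(1,0) -> caps B=1 W=0
Move 8: W@(0,2) -> caps B=1 W=0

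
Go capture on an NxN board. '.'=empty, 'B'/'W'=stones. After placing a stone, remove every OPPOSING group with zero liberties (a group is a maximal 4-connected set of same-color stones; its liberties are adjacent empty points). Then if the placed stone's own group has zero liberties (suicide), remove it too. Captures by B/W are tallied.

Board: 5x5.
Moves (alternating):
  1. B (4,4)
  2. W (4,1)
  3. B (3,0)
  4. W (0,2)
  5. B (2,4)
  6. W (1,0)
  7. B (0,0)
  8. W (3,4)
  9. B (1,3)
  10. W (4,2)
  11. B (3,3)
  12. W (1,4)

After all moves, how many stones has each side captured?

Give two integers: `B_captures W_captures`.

Answer: 1 0

Derivation:
Move 1: B@(4,4) -> caps B=0 W=0
Move 2: W@(4,1) -> caps B=0 W=0
Move 3: B@(3,0) -> caps B=0 W=0
Move 4: W@(0,2) -> caps B=0 W=0
Move 5: B@(2,4) -> caps B=0 W=0
Move 6: W@(1,0) -> caps B=0 W=0
Move 7: B@(0,0) -> caps B=0 W=0
Move 8: W@(3,4) -> caps B=0 W=0
Move 9: B@(1,3) -> caps B=0 W=0
Move 10: W@(4,2) -> caps B=0 W=0
Move 11: B@(3,3) -> caps B=1 W=0
Move 12: W@(1,4) -> caps B=1 W=0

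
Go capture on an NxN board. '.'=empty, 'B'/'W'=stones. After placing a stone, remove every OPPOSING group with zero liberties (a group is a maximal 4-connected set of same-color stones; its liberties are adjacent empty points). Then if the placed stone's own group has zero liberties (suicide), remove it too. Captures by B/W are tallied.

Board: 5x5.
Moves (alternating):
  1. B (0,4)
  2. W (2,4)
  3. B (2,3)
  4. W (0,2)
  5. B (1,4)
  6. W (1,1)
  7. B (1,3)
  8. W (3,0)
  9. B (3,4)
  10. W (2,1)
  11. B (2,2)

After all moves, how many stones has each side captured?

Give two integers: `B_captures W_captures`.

Answer: 1 0

Derivation:
Move 1: B@(0,4) -> caps B=0 W=0
Move 2: W@(2,4) -> caps B=0 W=0
Move 3: B@(2,3) -> caps B=0 W=0
Move 4: W@(0,2) -> caps B=0 W=0
Move 5: B@(1,4) -> caps B=0 W=0
Move 6: W@(1,1) -> caps B=0 W=0
Move 7: B@(1,3) -> caps B=0 W=0
Move 8: W@(3,0) -> caps B=0 W=0
Move 9: B@(3,4) -> caps B=1 W=0
Move 10: W@(2,1) -> caps B=1 W=0
Move 11: B@(2,2) -> caps B=1 W=0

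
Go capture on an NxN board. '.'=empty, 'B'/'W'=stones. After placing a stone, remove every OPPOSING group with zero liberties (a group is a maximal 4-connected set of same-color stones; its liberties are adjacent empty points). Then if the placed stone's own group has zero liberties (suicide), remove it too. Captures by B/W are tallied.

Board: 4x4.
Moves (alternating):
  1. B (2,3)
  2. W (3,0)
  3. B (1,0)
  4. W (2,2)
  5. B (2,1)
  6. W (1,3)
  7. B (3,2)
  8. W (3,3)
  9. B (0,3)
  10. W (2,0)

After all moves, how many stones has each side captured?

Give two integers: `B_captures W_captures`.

Answer: 0 1

Derivation:
Move 1: B@(2,3) -> caps B=0 W=0
Move 2: W@(3,0) -> caps B=0 W=0
Move 3: B@(1,0) -> caps B=0 W=0
Move 4: W@(2,2) -> caps B=0 W=0
Move 5: B@(2,1) -> caps B=0 W=0
Move 6: W@(1,3) -> caps B=0 W=0
Move 7: B@(3,2) -> caps B=0 W=0
Move 8: W@(3,3) -> caps B=0 W=1
Move 9: B@(0,3) -> caps B=0 W=1
Move 10: W@(2,0) -> caps B=0 W=1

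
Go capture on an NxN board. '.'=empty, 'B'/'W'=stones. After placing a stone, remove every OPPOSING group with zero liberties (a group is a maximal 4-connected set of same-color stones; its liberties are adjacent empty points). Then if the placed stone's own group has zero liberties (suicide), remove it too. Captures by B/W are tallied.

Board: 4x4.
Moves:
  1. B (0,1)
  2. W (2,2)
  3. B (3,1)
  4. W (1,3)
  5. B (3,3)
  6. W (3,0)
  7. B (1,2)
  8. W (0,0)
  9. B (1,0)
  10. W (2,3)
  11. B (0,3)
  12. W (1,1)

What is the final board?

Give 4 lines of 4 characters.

Move 1: B@(0,1) -> caps B=0 W=0
Move 2: W@(2,2) -> caps B=0 W=0
Move 3: B@(3,1) -> caps B=0 W=0
Move 4: W@(1,3) -> caps B=0 W=0
Move 5: B@(3,3) -> caps B=0 W=0
Move 6: W@(3,0) -> caps B=0 W=0
Move 7: B@(1,2) -> caps B=0 W=0
Move 8: W@(0,0) -> caps B=0 W=0
Move 9: B@(1,0) -> caps B=1 W=0
Move 10: W@(2,3) -> caps B=1 W=0
Move 11: B@(0,3) -> caps B=1 W=0
Move 12: W@(1,1) -> caps B=1 W=0

Answer: .B.B
BWBW
..WW
WB.B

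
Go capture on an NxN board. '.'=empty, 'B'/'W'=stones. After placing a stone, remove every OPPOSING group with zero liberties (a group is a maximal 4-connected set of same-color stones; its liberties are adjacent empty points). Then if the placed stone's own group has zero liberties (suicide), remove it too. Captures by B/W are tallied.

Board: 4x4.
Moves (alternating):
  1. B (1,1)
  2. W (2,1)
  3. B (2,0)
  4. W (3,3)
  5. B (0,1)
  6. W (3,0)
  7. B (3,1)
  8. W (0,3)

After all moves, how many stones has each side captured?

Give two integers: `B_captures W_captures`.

Answer: 1 0

Derivation:
Move 1: B@(1,1) -> caps B=0 W=0
Move 2: W@(2,1) -> caps B=0 W=0
Move 3: B@(2,0) -> caps B=0 W=0
Move 4: W@(3,3) -> caps B=0 W=0
Move 5: B@(0,1) -> caps B=0 W=0
Move 6: W@(3,0) -> caps B=0 W=0
Move 7: B@(3,1) -> caps B=1 W=0
Move 8: W@(0,3) -> caps B=1 W=0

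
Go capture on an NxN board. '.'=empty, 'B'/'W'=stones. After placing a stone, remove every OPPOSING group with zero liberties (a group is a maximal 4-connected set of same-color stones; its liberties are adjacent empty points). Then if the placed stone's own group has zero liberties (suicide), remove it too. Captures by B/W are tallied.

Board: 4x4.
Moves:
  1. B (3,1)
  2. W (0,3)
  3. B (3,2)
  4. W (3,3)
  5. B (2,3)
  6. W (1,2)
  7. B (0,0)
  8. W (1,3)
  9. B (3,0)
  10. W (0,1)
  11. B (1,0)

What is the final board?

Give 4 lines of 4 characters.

Move 1: B@(3,1) -> caps B=0 W=0
Move 2: W@(0,3) -> caps B=0 W=0
Move 3: B@(3,2) -> caps B=0 W=0
Move 4: W@(3,3) -> caps B=0 W=0
Move 5: B@(2,3) -> caps B=1 W=0
Move 6: W@(1,2) -> caps B=1 W=0
Move 7: B@(0,0) -> caps B=1 W=0
Move 8: W@(1,3) -> caps B=1 W=0
Move 9: B@(3,0) -> caps B=1 W=0
Move 10: W@(0,1) -> caps B=1 W=0
Move 11: B@(1,0) -> caps B=1 W=0

Answer: BW.W
B.WW
...B
BBB.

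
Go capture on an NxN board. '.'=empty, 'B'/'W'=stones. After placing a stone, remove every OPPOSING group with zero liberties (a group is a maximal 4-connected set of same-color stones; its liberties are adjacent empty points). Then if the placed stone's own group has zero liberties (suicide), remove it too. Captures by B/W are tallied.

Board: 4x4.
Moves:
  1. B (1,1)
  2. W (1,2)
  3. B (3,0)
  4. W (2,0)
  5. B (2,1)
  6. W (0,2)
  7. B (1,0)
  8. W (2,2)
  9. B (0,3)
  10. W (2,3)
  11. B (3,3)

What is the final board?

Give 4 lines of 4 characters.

Move 1: B@(1,1) -> caps B=0 W=0
Move 2: W@(1,2) -> caps B=0 W=0
Move 3: B@(3,0) -> caps B=0 W=0
Move 4: W@(2,0) -> caps B=0 W=0
Move 5: B@(2,1) -> caps B=0 W=0
Move 6: W@(0,2) -> caps B=0 W=0
Move 7: B@(1,0) -> caps B=1 W=0
Move 8: W@(2,2) -> caps B=1 W=0
Move 9: B@(0,3) -> caps B=1 W=0
Move 10: W@(2,3) -> caps B=1 W=0
Move 11: B@(3,3) -> caps B=1 W=0

Answer: ..WB
BBW.
.BWW
B..B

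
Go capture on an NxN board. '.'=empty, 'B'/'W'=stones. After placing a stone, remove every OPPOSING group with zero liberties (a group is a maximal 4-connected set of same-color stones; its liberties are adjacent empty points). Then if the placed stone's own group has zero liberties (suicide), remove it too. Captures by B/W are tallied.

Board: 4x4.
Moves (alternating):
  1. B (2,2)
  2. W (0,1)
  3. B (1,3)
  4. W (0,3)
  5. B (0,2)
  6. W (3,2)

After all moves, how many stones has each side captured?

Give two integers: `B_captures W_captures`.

Move 1: B@(2,2) -> caps B=0 W=0
Move 2: W@(0,1) -> caps B=0 W=0
Move 3: B@(1,3) -> caps B=0 W=0
Move 4: W@(0,3) -> caps B=0 W=0
Move 5: B@(0,2) -> caps B=1 W=0
Move 6: W@(3,2) -> caps B=1 W=0

Answer: 1 0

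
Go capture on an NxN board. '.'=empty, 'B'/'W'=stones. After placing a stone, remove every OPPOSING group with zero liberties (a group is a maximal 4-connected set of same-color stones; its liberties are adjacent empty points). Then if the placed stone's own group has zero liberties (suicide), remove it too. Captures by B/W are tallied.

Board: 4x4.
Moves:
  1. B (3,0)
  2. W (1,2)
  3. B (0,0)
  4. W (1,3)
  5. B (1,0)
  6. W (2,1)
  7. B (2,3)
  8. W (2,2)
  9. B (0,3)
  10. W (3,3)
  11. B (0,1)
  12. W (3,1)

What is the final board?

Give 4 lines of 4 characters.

Answer: BB.B
B.WW
.WW.
BW.W

Derivation:
Move 1: B@(3,0) -> caps B=0 W=0
Move 2: W@(1,2) -> caps B=0 W=0
Move 3: B@(0,0) -> caps B=0 W=0
Move 4: W@(1,3) -> caps B=0 W=0
Move 5: B@(1,0) -> caps B=0 W=0
Move 6: W@(2,1) -> caps B=0 W=0
Move 7: B@(2,3) -> caps B=0 W=0
Move 8: W@(2,2) -> caps B=0 W=0
Move 9: B@(0,3) -> caps B=0 W=0
Move 10: W@(3,3) -> caps B=0 W=1
Move 11: B@(0,1) -> caps B=0 W=1
Move 12: W@(3,1) -> caps B=0 W=1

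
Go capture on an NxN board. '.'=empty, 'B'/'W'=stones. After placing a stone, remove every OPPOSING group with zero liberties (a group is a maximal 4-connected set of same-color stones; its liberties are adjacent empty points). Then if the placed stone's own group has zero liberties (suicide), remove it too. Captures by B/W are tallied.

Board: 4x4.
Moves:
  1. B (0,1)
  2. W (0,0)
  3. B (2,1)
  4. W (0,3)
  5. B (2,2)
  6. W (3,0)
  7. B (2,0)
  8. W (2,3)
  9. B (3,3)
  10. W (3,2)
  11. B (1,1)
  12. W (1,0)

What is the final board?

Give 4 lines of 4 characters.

Answer: .B.W
.B..
BBBW
W.W.

Derivation:
Move 1: B@(0,1) -> caps B=0 W=0
Move 2: W@(0,0) -> caps B=0 W=0
Move 3: B@(2,1) -> caps B=0 W=0
Move 4: W@(0,3) -> caps B=0 W=0
Move 5: B@(2,2) -> caps B=0 W=0
Move 6: W@(3,0) -> caps B=0 W=0
Move 7: B@(2,0) -> caps B=0 W=0
Move 8: W@(2,3) -> caps B=0 W=0
Move 9: B@(3,3) -> caps B=0 W=0
Move 10: W@(3,2) -> caps B=0 W=1
Move 11: B@(1,1) -> caps B=0 W=1
Move 12: W@(1,0) -> caps B=0 W=1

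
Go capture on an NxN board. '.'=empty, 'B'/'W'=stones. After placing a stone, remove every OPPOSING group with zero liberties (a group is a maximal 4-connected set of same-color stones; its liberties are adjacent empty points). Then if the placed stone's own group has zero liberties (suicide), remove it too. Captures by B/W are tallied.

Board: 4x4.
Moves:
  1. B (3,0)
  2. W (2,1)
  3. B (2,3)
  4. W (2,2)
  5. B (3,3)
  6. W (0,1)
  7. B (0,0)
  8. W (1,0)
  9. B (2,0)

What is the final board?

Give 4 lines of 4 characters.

Move 1: B@(3,0) -> caps B=0 W=0
Move 2: W@(2,1) -> caps B=0 W=0
Move 3: B@(2,3) -> caps B=0 W=0
Move 4: W@(2,2) -> caps B=0 W=0
Move 5: B@(3,3) -> caps B=0 W=0
Move 6: W@(0,1) -> caps B=0 W=0
Move 7: B@(0,0) -> caps B=0 W=0
Move 8: W@(1,0) -> caps B=0 W=1
Move 9: B@(2,0) -> caps B=0 W=1

Answer: .W..
W...
BWWB
B..B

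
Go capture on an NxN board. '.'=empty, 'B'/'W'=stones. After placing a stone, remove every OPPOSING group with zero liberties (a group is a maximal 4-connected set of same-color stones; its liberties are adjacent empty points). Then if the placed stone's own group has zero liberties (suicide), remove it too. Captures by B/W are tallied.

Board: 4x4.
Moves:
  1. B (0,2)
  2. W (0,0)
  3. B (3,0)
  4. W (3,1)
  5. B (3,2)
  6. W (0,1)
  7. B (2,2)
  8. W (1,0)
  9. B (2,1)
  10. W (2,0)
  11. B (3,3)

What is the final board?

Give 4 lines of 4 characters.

Move 1: B@(0,2) -> caps B=0 W=0
Move 2: W@(0,0) -> caps B=0 W=0
Move 3: B@(3,0) -> caps B=0 W=0
Move 4: W@(3,1) -> caps B=0 W=0
Move 5: B@(3,2) -> caps B=0 W=0
Move 6: W@(0,1) -> caps B=0 W=0
Move 7: B@(2,2) -> caps B=0 W=0
Move 8: W@(1,0) -> caps B=0 W=0
Move 9: B@(2,1) -> caps B=1 W=0
Move 10: W@(2,0) -> caps B=1 W=0
Move 11: B@(3,3) -> caps B=1 W=0

Answer: WWB.
W...
WBB.
B.BB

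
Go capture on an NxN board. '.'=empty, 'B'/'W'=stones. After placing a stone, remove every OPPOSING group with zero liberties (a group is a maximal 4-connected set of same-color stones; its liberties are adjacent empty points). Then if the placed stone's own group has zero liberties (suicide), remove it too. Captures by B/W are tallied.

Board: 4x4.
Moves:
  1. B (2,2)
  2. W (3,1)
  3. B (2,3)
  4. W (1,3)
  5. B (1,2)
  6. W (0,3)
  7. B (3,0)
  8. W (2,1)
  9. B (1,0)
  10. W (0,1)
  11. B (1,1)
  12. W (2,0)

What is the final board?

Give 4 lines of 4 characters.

Answer: .W.W
BBBW
WWBB
.W..

Derivation:
Move 1: B@(2,2) -> caps B=0 W=0
Move 2: W@(3,1) -> caps B=0 W=0
Move 3: B@(2,3) -> caps B=0 W=0
Move 4: W@(1,3) -> caps B=0 W=0
Move 5: B@(1,2) -> caps B=0 W=0
Move 6: W@(0,3) -> caps B=0 W=0
Move 7: B@(3,0) -> caps B=0 W=0
Move 8: W@(2,1) -> caps B=0 W=0
Move 9: B@(1,0) -> caps B=0 W=0
Move 10: W@(0,1) -> caps B=0 W=0
Move 11: B@(1,1) -> caps B=0 W=0
Move 12: W@(2,0) -> caps B=0 W=1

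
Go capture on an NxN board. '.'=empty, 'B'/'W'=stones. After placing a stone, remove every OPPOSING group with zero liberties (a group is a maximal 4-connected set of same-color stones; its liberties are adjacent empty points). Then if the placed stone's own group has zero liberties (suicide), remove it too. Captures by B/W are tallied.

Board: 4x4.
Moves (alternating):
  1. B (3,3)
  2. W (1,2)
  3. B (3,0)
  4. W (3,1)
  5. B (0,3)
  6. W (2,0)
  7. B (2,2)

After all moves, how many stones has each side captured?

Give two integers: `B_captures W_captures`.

Answer: 0 1

Derivation:
Move 1: B@(3,3) -> caps B=0 W=0
Move 2: W@(1,2) -> caps B=0 W=0
Move 3: B@(3,0) -> caps B=0 W=0
Move 4: W@(3,1) -> caps B=0 W=0
Move 5: B@(0,3) -> caps B=0 W=0
Move 6: W@(2,0) -> caps B=0 W=1
Move 7: B@(2,2) -> caps B=0 W=1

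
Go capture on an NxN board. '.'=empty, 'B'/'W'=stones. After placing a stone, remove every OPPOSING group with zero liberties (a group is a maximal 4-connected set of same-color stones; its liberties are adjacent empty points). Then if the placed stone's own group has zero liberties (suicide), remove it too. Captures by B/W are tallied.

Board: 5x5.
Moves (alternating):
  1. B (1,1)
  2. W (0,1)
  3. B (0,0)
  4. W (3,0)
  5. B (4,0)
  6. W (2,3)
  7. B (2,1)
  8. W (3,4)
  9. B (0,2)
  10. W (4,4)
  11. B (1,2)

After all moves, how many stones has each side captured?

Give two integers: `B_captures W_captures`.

Answer: 1 0

Derivation:
Move 1: B@(1,1) -> caps B=0 W=0
Move 2: W@(0,1) -> caps B=0 W=0
Move 3: B@(0,0) -> caps B=0 W=0
Move 4: W@(3,0) -> caps B=0 W=0
Move 5: B@(4,0) -> caps B=0 W=0
Move 6: W@(2,3) -> caps B=0 W=0
Move 7: B@(2,1) -> caps B=0 W=0
Move 8: W@(3,4) -> caps B=0 W=0
Move 9: B@(0,2) -> caps B=1 W=0
Move 10: W@(4,4) -> caps B=1 W=0
Move 11: B@(1,2) -> caps B=1 W=0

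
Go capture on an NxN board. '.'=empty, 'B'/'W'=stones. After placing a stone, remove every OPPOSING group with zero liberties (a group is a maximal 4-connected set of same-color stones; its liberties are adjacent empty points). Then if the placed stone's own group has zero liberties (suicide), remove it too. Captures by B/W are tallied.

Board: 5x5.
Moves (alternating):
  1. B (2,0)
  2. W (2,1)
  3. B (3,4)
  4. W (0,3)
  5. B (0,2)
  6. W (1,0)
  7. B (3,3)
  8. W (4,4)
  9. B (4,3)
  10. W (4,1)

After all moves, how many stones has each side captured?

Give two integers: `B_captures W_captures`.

Move 1: B@(2,0) -> caps B=0 W=0
Move 2: W@(2,1) -> caps B=0 W=0
Move 3: B@(3,4) -> caps B=0 W=0
Move 4: W@(0,3) -> caps B=0 W=0
Move 5: B@(0,2) -> caps B=0 W=0
Move 6: W@(1,0) -> caps B=0 W=0
Move 7: B@(3,3) -> caps B=0 W=0
Move 8: W@(4,4) -> caps B=0 W=0
Move 9: B@(4,3) -> caps B=1 W=0
Move 10: W@(4,1) -> caps B=1 W=0

Answer: 1 0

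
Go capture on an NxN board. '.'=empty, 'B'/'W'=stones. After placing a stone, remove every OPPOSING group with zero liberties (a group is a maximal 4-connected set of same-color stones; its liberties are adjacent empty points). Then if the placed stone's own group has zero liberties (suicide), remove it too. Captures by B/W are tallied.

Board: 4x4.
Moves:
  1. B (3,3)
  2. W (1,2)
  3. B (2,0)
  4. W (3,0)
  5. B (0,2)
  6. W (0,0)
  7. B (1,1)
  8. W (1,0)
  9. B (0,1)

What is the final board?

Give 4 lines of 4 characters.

Answer: .BB.
.BW.
B...
W..B

Derivation:
Move 1: B@(3,3) -> caps B=0 W=0
Move 2: W@(1,2) -> caps B=0 W=0
Move 3: B@(2,0) -> caps B=0 W=0
Move 4: W@(3,0) -> caps B=0 W=0
Move 5: B@(0,2) -> caps B=0 W=0
Move 6: W@(0,0) -> caps B=0 W=0
Move 7: B@(1,1) -> caps B=0 W=0
Move 8: W@(1,0) -> caps B=0 W=0
Move 9: B@(0,1) -> caps B=2 W=0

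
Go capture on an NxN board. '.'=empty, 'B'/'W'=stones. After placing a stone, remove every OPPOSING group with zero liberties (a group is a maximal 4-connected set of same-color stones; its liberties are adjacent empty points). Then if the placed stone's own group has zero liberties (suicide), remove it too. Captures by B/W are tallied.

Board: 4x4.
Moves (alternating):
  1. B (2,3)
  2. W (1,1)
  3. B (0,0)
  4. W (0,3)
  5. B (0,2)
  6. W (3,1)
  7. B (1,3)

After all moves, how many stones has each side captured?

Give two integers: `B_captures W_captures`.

Answer: 1 0

Derivation:
Move 1: B@(2,3) -> caps B=0 W=0
Move 2: W@(1,1) -> caps B=0 W=0
Move 3: B@(0,0) -> caps B=0 W=0
Move 4: W@(0,3) -> caps B=0 W=0
Move 5: B@(0,2) -> caps B=0 W=0
Move 6: W@(3,1) -> caps B=0 W=0
Move 7: B@(1,3) -> caps B=1 W=0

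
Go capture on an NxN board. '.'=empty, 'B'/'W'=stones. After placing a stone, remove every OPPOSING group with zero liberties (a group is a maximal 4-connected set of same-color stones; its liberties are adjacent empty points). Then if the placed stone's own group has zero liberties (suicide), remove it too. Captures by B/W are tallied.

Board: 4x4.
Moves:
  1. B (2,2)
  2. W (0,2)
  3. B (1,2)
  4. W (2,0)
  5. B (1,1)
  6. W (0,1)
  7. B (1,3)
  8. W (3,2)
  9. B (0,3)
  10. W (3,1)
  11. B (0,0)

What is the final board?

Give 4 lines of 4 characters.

Answer: B..B
.BBB
W.B.
.WW.

Derivation:
Move 1: B@(2,2) -> caps B=0 W=0
Move 2: W@(0,2) -> caps B=0 W=0
Move 3: B@(1,2) -> caps B=0 W=0
Move 4: W@(2,0) -> caps B=0 W=0
Move 5: B@(1,1) -> caps B=0 W=0
Move 6: W@(0,1) -> caps B=0 W=0
Move 7: B@(1,3) -> caps B=0 W=0
Move 8: W@(3,2) -> caps B=0 W=0
Move 9: B@(0,3) -> caps B=0 W=0
Move 10: W@(3,1) -> caps B=0 W=0
Move 11: B@(0,0) -> caps B=2 W=0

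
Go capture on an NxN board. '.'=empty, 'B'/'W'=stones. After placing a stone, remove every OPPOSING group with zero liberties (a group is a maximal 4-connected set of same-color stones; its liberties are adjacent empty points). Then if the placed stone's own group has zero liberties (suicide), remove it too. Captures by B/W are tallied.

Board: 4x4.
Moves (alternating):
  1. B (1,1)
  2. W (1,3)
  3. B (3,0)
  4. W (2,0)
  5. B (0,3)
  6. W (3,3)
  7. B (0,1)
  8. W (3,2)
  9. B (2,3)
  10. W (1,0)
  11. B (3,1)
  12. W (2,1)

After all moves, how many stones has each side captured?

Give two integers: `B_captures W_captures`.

Answer: 0 2

Derivation:
Move 1: B@(1,1) -> caps B=0 W=0
Move 2: W@(1,3) -> caps B=0 W=0
Move 3: B@(3,0) -> caps B=0 W=0
Move 4: W@(2,0) -> caps B=0 W=0
Move 5: B@(0,3) -> caps B=0 W=0
Move 6: W@(3,3) -> caps B=0 W=0
Move 7: B@(0,1) -> caps B=0 W=0
Move 8: W@(3,2) -> caps B=0 W=0
Move 9: B@(2,3) -> caps B=0 W=0
Move 10: W@(1,0) -> caps B=0 W=0
Move 11: B@(3,1) -> caps B=0 W=0
Move 12: W@(2,1) -> caps B=0 W=2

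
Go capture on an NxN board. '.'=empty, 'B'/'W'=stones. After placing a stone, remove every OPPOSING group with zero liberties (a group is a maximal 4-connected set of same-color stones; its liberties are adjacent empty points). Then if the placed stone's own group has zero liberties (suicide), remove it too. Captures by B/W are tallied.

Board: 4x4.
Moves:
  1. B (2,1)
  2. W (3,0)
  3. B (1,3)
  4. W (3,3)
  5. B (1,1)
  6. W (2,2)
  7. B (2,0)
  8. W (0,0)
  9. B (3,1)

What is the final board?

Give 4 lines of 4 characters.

Move 1: B@(2,1) -> caps B=0 W=0
Move 2: W@(3,0) -> caps B=0 W=0
Move 3: B@(1,3) -> caps B=0 W=0
Move 4: W@(3,3) -> caps B=0 W=0
Move 5: B@(1,1) -> caps B=0 W=0
Move 6: W@(2,2) -> caps B=0 W=0
Move 7: B@(2,0) -> caps B=0 W=0
Move 8: W@(0,0) -> caps B=0 W=0
Move 9: B@(3,1) -> caps B=1 W=0

Answer: W...
.B.B
BBW.
.B.W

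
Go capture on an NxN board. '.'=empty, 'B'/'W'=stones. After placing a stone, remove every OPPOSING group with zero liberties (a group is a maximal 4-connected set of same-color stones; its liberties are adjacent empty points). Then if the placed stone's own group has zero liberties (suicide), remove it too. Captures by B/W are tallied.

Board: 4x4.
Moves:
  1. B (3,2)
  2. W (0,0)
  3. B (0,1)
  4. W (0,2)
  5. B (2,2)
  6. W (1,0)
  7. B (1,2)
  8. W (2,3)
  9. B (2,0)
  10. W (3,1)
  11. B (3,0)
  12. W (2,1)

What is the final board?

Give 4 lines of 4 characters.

Answer: WBW.
W.B.
.WBW
.WB.

Derivation:
Move 1: B@(3,2) -> caps B=0 W=0
Move 2: W@(0,0) -> caps B=0 W=0
Move 3: B@(0,1) -> caps B=0 W=0
Move 4: W@(0,2) -> caps B=0 W=0
Move 5: B@(2,2) -> caps B=0 W=0
Move 6: W@(1,0) -> caps B=0 W=0
Move 7: B@(1,2) -> caps B=0 W=0
Move 8: W@(2,3) -> caps B=0 W=0
Move 9: B@(2,0) -> caps B=0 W=0
Move 10: W@(3,1) -> caps B=0 W=0
Move 11: B@(3,0) -> caps B=0 W=0
Move 12: W@(2,1) -> caps B=0 W=2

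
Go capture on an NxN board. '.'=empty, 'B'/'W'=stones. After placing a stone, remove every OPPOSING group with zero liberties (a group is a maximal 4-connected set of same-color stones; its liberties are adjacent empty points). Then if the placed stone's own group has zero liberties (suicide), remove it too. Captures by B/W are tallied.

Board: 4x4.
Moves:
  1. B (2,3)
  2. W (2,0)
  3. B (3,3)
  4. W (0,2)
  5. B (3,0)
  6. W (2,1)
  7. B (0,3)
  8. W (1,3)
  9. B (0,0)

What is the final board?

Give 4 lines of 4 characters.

Move 1: B@(2,3) -> caps B=0 W=0
Move 2: W@(2,0) -> caps B=0 W=0
Move 3: B@(3,3) -> caps B=0 W=0
Move 4: W@(0,2) -> caps B=0 W=0
Move 5: B@(3,0) -> caps B=0 W=0
Move 6: W@(2,1) -> caps B=0 W=0
Move 7: B@(0,3) -> caps B=0 W=0
Move 8: W@(1,3) -> caps B=0 W=1
Move 9: B@(0,0) -> caps B=0 W=1

Answer: B.W.
...W
WW.B
B..B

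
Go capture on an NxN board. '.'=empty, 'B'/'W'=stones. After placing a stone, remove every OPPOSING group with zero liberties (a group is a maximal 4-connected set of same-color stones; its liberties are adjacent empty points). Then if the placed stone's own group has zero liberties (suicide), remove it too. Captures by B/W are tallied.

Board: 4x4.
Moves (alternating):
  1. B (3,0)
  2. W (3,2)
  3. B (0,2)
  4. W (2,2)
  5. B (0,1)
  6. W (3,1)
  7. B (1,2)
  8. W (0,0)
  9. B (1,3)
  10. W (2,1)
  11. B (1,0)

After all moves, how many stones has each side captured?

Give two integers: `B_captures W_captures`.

Move 1: B@(3,0) -> caps B=0 W=0
Move 2: W@(3,2) -> caps B=0 W=0
Move 3: B@(0,2) -> caps B=0 W=0
Move 4: W@(2,2) -> caps B=0 W=0
Move 5: B@(0,1) -> caps B=0 W=0
Move 6: W@(3,1) -> caps B=0 W=0
Move 7: B@(1,2) -> caps B=0 W=0
Move 8: W@(0,0) -> caps B=0 W=0
Move 9: B@(1,3) -> caps B=0 W=0
Move 10: W@(2,1) -> caps B=0 W=0
Move 11: B@(1,0) -> caps B=1 W=0

Answer: 1 0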